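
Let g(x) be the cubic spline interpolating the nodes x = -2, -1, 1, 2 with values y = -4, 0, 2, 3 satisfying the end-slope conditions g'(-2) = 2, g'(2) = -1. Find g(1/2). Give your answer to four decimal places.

With M_i denoting the second derivative at x_i, h_i = 1, 2, 1, and Δ_i = (y_(i+1) − y_i)/h_i = 4, 1, 1:
  1·M_0 + 6·M_1 + 2·M_2 = 6(Δ_1 - Δ_0) = -18
  2·M_1 + 6·M_2 + 1·M_3 = 6(Δ_2 - Δ_1) = 0
Clamped end conditions give two more equations: 2h_0·M_0 + h_0·M_1 = 6(Δ_0 - g'(-2)) = 12 and h_2·M_2 + 2h_2·M_3 = 6(g'(2) - Δ_2) = -12.
Solving: M_0 = 306/35, M_1 = -192/35, M_2 = 108/35, M_3 = -264/35.
On [-1, 1], g(x) = 0 + 127/35·(x + 1) - 96/35·(x + 1)² + 5/7·(x + 1)³.
With (x + 1) = 3/2: g(1/2) = 471/280.

1.6821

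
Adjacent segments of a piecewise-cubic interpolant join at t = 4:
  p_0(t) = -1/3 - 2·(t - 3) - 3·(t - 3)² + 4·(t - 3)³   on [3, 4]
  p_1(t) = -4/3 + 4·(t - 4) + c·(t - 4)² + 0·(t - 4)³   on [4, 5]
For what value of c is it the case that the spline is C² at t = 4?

p_0''(t) = -6 + 24·(t - 3), so p_0''(4) = 18. On the right, p_1''(4) = 2c, so c = 9.

9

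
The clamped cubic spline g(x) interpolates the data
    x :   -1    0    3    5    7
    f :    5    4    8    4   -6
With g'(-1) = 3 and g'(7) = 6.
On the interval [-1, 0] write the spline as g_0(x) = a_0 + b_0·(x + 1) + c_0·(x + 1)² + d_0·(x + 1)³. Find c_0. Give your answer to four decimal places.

Write M_i for g''(x_i). With h_i = 1, 3, 2, 2 and divided differences Δ_i = -1, 4/3, -2, -5, the continuity of g' gives the tridiagonal system
  1·M_0 + 8·M_1 + 3·M_2 = 6(Δ_1 - Δ_0) = 14
  3·M_1 + 10·M_2 + 2·M_3 = 6(Δ_2 - Δ_1) = -20
  2·M_2 + 8·M_3 + 2·M_4 = 6(Δ_3 - Δ_2) = -18
Clamped end conditions give two more equations: 2h_0·M_0 + h_0·M_1 = 6(Δ_0 - g'(-1)) = -24 and h_3·M_3 + 2h_3·M_4 = 6(g'(7) - Δ_3) = 66.
Solving: M_0 = -2033/144, M_1 = 305/72, M_2 = -277/144, M_3 = -485/72, M_4 = 2861/144.
On [-1, 0], with g_0(x) = a_0 + b_0·(x + 1) + c_0·(x + 1)² + d_0·(x + 1)³: c_0 = M_0/2 = -2033/288, d_0 = (M_1 - M_0)/(6h_0) = 881/288, b_0 = Δ_0 - h_0(2M_0 + M_1)/6 = 3.

-7.0590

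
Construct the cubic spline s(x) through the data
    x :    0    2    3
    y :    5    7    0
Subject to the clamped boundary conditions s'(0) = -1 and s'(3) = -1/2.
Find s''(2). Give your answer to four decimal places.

Write m_i for s''(x_i). With h_i = 2, 1 and divided differences Δ_i = 1, -7, the continuity of s' gives the tridiagonal system
  2·m_0 + 6·m_1 + 1·m_2 = 6(Δ_1 - Δ_0) = -48
Clamped end conditions give two more equations: 2h_0·m_0 + h_0·m_1 = 6(Δ_0 - s'(0)) = 12 and h_1·m_1 + 2h_1·m_2 = 6(s'(3) - Δ_1) = 39.
Solving the tridiagonal system: m_0 = 67/6, m_1 = -49/3, m_2 = 83/3.

-16.3333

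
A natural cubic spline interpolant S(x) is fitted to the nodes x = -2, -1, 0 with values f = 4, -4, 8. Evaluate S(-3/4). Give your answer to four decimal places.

-2.6406

With σ_i denoting the second derivative at x_i, h_i = 1, 1, and Δ_i = (y_(i+1) − y_i)/h_i = -8, 12:
  1·σ_0 + 4·σ_1 + 1·σ_2 = 6(Δ_1 - Δ_0) = 120
Natural end conditions: σ_0 = σ_2 = 0.
Hence σ_0 = 0, σ_1 = 30, σ_2 = 0.
On [-1, 0], S(x) = -4 + 2·(x + 1) + 15·(x + 1)² - 5·(x + 1)³.
With (x + 1) = 1/4: S(-3/4) = -169/64.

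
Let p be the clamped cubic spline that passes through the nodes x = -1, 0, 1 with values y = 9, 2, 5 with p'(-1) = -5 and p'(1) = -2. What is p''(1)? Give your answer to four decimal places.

With M_i denoting the second derivative at x_i, h_i = 1, 1, and Δ_i = (y_(i+1) − y_i)/h_i = -7, 3:
  1·M_0 + 4·M_1 + 1·M_2 = 6(Δ_1 - Δ_0) = 60
Clamped end conditions give two more equations: 2h_0·M_0 + h_0·M_1 = 6(Δ_0 - p'(-1)) = -12 and h_1·M_1 + 2h_1·M_2 = 6(p'(1) - Δ_1) = -30.
Forward elimination and back-substitution give M_0 = -39/2, M_1 = 27, M_2 = -57/2.

-28.5000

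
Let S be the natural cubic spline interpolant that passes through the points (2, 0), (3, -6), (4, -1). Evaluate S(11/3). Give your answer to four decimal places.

Write σ_i for S''(x_i). With h_i = 1, 1 and divided differences Δ_i = -6, 5, the continuity of S' gives the tridiagonal system
  1·σ_0 + 4·σ_1 + 1·σ_2 = 6(Δ_1 - Δ_0) = 66
Natural end conditions: σ_0 = σ_2 = 0.
Solving the tridiagonal system: σ_0 = 0, σ_1 = 33/2, σ_2 = 0.
On [3, 4], S(x) = -6 - 1/2·(x - 3) + 33/4·(x - 3)² - 11/4·(x - 3)³.
With (x - 3) = 2/3: S(11/3) = -94/27.

-3.4815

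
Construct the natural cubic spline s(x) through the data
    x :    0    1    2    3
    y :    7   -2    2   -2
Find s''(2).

-18

With m_i denoting the second derivative at x_i, h_i = 1, 1, 1, and Δ_i = (y_(i+1) − y_i)/h_i = -9, 4, -4:
  1·m_0 + 4·m_1 + 1·m_2 = 6(Δ_1 - Δ_0) = 78
  1·m_1 + 4·m_2 + 1·m_3 = 6(Δ_2 - Δ_1) = -48
Natural end conditions: m_0 = m_3 = 0.
Solving: m_0 = 0, m_1 = 24, m_2 = -18, m_3 = 0.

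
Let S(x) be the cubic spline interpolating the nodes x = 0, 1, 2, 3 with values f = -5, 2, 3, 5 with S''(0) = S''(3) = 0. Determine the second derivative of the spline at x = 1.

Write m_i for S''(x_i). With h_i = 1, 1, 1 and divided differences Δ_i = 7, 1, 2, the continuity of S' gives the tridiagonal system
  1·m_0 + 4·m_1 + 1·m_2 = 6(Δ_1 - Δ_0) = -36
  1·m_1 + 4·m_2 + 1·m_3 = 6(Δ_2 - Δ_1) = 6
Natural end conditions: m_0 = m_3 = 0.
Solving the tridiagonal system: m_0 = 0, m_1 = -10, m_2 = 4, m_3 = 0.

-10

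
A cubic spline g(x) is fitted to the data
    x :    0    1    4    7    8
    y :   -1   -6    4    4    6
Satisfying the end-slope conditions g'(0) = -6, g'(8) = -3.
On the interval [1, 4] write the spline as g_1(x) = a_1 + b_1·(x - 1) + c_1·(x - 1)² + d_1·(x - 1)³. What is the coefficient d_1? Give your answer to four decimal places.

Write m_i for g''(x_i). With h_i = 1, 3, 3, 1 and divided differences Δ_i = -5, 10/3, 0, 2, the continuity of g' gives the tridiagonal system
  1·m_0 + 8·m_1 + 3·m_2 = 6(Δ_1 - Δ_0) = 50
  3·m_1 + 12·m_2 + 3·m_3 = 6(Δ_2 - Δ_1) = -20
  3·m_2 + 8·m_3 + 1·m_4 = 6(Δ_3 - Δ_2) = 12
Clamped end conditions give two more equations: 2h_0·m_0 + h_0·m_1 = 6(Δ_0 - g'(0)) = 6 and h_3·m_3 + 2h_3·m_4 = 6(g'(8) - Δ_3) = -30.
Solving: m_0 = -7/6, m_1 = 25/3, m_2 = -31/6, m_3 = 17/3, m_4 = -107/6.
On [1, 4], with g_1(x) = a_1 + b_1·(x - 1) + c_1·(x - 1)² + d_1·(x - 1)³: c_1 = m_1/2 = 25/6, d_1 = (m_2 - m_1)/(6h_1) = -3/4, b_1 = Δ_1 - h_1(2m_1 + m_2)/6 = -29/12.

-0.7500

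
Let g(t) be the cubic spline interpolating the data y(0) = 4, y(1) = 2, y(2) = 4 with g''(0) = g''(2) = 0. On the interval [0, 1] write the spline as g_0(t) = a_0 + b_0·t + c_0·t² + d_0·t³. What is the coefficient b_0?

Write M_i for g''(x_i). With h_i = 1, 1 and divided differences Δ_i = -2, 2, the continuity of g' gives the tridiagonal system
  1·M_0 + 4·M_1 + 1·M_2 = 6(Δ_1 - Δ_0) = 24
Natural end conditions: M_0 = M_2 = 0.
Solving: M_0 = 0, M_1 = 6, M_2 = 0.
On [0, 1], with g_0(t) = a_0 + b_0·t + c_0·t² + d_0·t³: c_0 = M_0/2 = 0, d_0 = (M_1 - M_0)/(6h_0) = 1, b_0 = Δ_0 - h_0(2M_0 + M_1)/6 = -3.

-3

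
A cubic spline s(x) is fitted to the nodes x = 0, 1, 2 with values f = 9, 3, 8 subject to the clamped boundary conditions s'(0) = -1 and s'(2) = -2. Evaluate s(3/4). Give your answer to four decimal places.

3.8906

Put M_i = s'' at the i-th knot. Here h = (1, 1) and Δ = (-6, 5), so the interior equations h_(i-1)·M_(i-1) + 2(h_(i-1)+h_i)·M_i + h_i·M_(i+1) = 6(Δ_i − Δ_(i-1)) read
  1·M_0 + 4·M_1 + 1·M_2 = 6(Δ_1 - Δ_0) = 66
Clamped end conditions give two more equations: 2h_0·M_0 + h_0·M_1 = 6(Δ_0 - s'(0)) = -30 and h_1·M_1 + 2h_1·M_2 = 6(s'(2) - Δ_1) = -42.
Forward elimination and back-substitution give M_0 = -32, M_1 = 34, M_2 = -38.
On [0, 1], s(x) = 9 - 1·x - 16·x² + 11·x³.
With x = 3/4: s(3/4) = 249/64.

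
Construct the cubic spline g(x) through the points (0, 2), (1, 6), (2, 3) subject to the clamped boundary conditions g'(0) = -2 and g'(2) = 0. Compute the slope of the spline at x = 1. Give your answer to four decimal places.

1.2500

Let M_i = g''(x_i). Step sizes h_i = 1, 1; slopes of the chords Δ_i = (y_(i+1) - y_i)/h_i = 4, -3.
  1·M_0 + 4·M_1 + 1·M_2 = 6(Δ_1 - Δ_0) = -42
Clamped end conditions give two more equations: 2h_0·M_0 + h_0·M_1 = 6(Δ_0 - g'(0)) = 36 and h_1·M_1 + 2h_1·M_2 = 6(g'(2) - Δ_1) = 18.
Forward elimination and back-substitution give M_0 = 59/2, M_1 = -23, M_2 = 41/2.
On [1, 2], g'(x) = b_1 + 2c_1·(x - 1) + 3d_1·(x - 1)² with b_1 = Δ_1 - h_1(2M_1 + M_2)/6 = 5/4, c_1 = M_1/2 = -23/2, d_1 = (M_2 - M_1)/(6h_1) = 29/4. So g'(1) = 5/4.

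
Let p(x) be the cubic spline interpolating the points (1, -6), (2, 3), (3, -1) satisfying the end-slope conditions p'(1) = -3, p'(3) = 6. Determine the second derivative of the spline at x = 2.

-48

With σ_i denoting the second derivative at x_i, h_i = 1, 1, and Δ_i = (y_(i+1) − y_i)/h_i = 9, -4:
  1·σ_0 + 4·σ_1 + 1·σ_2 = 6(Δ_1 - Δ_0) = -78
Clamped end conditions give two more equations: 2h_0·σ_0 + h_0·σ_1 = 6(Δ_0 - p'(1)) = 72 and h_1·σ_1 + 2h_1·σ_2 = 6(p'(3) - Δ_1) = 60.
Hence σ_0 = 60, σ_1 = -48, σ_2 = 54.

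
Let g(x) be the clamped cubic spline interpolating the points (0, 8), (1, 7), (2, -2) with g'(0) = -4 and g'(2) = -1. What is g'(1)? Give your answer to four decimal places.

-6.2500

Let σ_i = g''(x_i). Step sizes h_i = 1, 1; slopes of the chords Δ_i = (y_(i+1) - y_i)/h_i = -1, -9.
  1·σ_0 + 4·σ_1 + 1·σ_2 = 6(Δ_1 - Δ_0) = -48
Clamped end conditions give two more equations: 2h_0·σ_0 + h_0·σ_1 = 6(Δ_0 - g'(0)) = 18 and h_1·σ_1 + 2h_1·σ_2 = 6(g'(2) - Δ_1) = 48.
Hence σ_0 = 45/2, σ_1 = -27, σ_2 = 75/2.
On [1, 2], g'(x) = b_1 + 2c_1·(x - 1) + 3d_1·(x - 1)² with b_1 = Δ_1 - h_1(2σ_1 + σ_2)/6 = -25/4, c_1 = σ_1/2 = -27/2, d_1 = (σ_2 - σ_1)/(6h_1) = 43/4. So g'(1) = -25/4.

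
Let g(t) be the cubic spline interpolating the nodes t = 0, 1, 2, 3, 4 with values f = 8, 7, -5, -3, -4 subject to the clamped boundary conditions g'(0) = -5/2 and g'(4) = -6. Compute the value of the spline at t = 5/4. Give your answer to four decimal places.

Write M_i for g''(x_i). With h_i = 1, 1, 1, 1 and divided differences Δ_i = -1, -12, 2, -1, the continuity of g' gives the tridiagonal system
  1·M_0 + 4·M_1 + 1·M_2 = 6(Δ_1 - Δ_0) = -66
  1·M_1 + 4·M_2 + 1·M_3 = 6(Δ_2 - Δ_1) = 84
  1·M_2 + 4·M_3 + 1·M_4 = 6(Δ_3 - Δ_2) = -18
Clamped end conditions give two more equations: 2h_0·M_0 + h_0·M_1 = 6(Δ_0 - g'(0)) = 9 and h_3·M_3 + 2h_3·M_4 = 6(g'(4) - Δ_3) = -30.
Hence M_0 = 1061/56, M_1 = -809/28, M_2 = 245/8, M_3 = -269/28, M_4 = -571/56.
On [1, 2], g(t) = 7 - 837/112·(t - 1) - 809/56·(t - 1)² + 1111/112·(t - 1)³.
With (t - 1) = 1/4: g(5/4) = 4489/1024.

4.3838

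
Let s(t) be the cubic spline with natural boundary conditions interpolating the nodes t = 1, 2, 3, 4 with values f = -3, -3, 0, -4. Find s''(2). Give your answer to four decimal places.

7.6000

Let σ_i = s''(x_i). Step sizes h_i = 1, 1, 1; slopes of the chords Δ_i = (y_(i+1) - y_i)/h_i = 0, 3, -4.
  1·σ_0 + 4·σ_1 + 1·σ_2 = 6(Δ_1 - Δ_0) = 18
  1·σ_1 + 4·σ_2 + 1·σ_3 = 6(Δ_2 - Δ_1) = -42
Natural end conditions: σ_0 = σ_3 = 0.
Hence σ_0 = 0, σ_1 = 38/5, σ_2 = -62/5, σ_3 = 0.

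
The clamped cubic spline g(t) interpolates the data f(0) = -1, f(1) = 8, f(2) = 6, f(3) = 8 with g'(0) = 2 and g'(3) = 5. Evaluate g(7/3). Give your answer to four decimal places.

5.7630

Let σ_i = g''(x_i). Step sizes h_i = 1, 1, 1; slopes of the chords Δ_i = (y_(i+1) - y_i)/h_i = 9, -2, 2.
  1·σ_0 + 4·σ_1 + 1·σ_2 = 6(Δ_1 - Δ_0) = -66
  1·σ_1 + 4·σ_2 + 1·σ_3 = 6(Δ_2 - Δ_1) = 24
Clamped end conditions give two more equations: 2h_0·σ_0 + h_0·σ_1 = 6(Δ_0 - g'(0)) = 42 and h_2·σ_2 + 2h_2·σ_3 = 6(g'(3) - Δ_2) = 18.
Hence σ_0 = 176/5, σ_1 = -142/5, σ_2 = 62/5, σ_3 = 14/5.
On [2, 3], g(t) = 6 - 13/5·(t - 2) + 31/5·(t - 2)² - 8/5·(t - 2)³.
With (t - 2) = 1/3: g(7/3) = 778/135.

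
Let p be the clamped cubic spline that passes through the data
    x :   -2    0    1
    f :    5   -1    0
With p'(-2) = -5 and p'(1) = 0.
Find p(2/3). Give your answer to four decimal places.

-0.2346

Put m_i = p'' at the i-th knot. Here h = (2, 1) and Δ = (-3, 1), so the interior equations h_(i-1)·m_(i-1) + 2(h_(i-1)+h_i)·m_i + h_i·m_(i+1) = 6(Δ_i − Δ_(i-1)) read
  2·m_0 + 6·m_1 + 1·m_2 = 6(Δ_1 - Δ_0) = 24
Clamped end conditions give two more equations: 2h_0·m_0 + h_0·m_1 = 6(Δ_0 - p'(-2)) = 12 and h_1·m_1 + 2h_1·m_2 = 6(p'(1) - Δ_1) = -6.
Forward elimination and back-substitution give m_0 = 2/3, m_1 = 14/3, m_2 = -16/3.
On [0, 1], p(x) = -1 + 1/3·x + 7/3·x² - 5/3·x³.
With x = 2/3: p(2/3) = -19/81.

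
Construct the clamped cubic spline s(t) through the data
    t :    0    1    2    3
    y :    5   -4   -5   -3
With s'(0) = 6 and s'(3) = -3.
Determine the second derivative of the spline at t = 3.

-16

Write M_i for s''(x_i). With h_i = 1, 1, 1 and divided differences Δ_i = -9, -1, 2, the continuity of s' gives the tridiagonal system
  1·M_0 + 4·M_1 + 1·M_2 = 6(Δ_1 - Δ_0) = 48
  1·M_1 + 4·M_2 + 1·M_3 = 6(Δ_2 - Δ_1) = 18
Clamped end conditions give two more equations: 2h_0·M_0 + h_0·M_1 = 6(Δ_0 - s'(0)) = -90 and h_2·M_2 + 2h_2·M_3 = 6(s'(3) - Δ_2) = -30.
Solving the tridiagonal system: M_0 = -58, M_1 = 26, M_2 = 2, M_3 = -16.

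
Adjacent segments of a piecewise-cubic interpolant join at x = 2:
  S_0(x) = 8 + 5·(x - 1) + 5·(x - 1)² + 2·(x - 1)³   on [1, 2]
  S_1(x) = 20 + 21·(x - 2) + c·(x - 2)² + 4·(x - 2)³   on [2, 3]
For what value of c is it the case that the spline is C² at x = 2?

S_0''(x) = 10 + 12·(x - 1), so S_0''(2) = 22. On the right, S_1''(2) = 2c, so c = 11.

11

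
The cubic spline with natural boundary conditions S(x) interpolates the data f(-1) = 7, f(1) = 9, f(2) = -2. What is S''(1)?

Write M_i for S''(x_i). With h_i = 2, 1 and divided differences Δ_i = 1, -11, the continuity of S' gives the tridiagonal system
  2·M_0 + 6·M_1 + 1·M_2 = 6(Δ_1 - Δ_0) = -72
Natural end conditions: M_0 = M_2 = 0.
Forward elimination and back-substitution give M_0 = 0, M_1 = -12, M_2 = 0.

-12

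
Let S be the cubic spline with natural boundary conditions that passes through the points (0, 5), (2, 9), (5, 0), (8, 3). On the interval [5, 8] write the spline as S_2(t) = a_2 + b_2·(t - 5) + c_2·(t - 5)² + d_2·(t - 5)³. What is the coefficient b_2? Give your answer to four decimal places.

Write M_i for S''(x_i). With h_i = 2, 3, 3 and divided differences Δ_i = 2, -3, 1, the continuity of S' gives the tridiagonal system
  2·M_0 + 10·M_1 + 3·M_2 = 6(Δ_1 - Δ_0) = -30
  3·M_1 + 12·M_2 + 3·M_3 = 6(Δ_2 - Δ_1) = 24
Natural end conditions: M_0 = M_3 = 0.
Hence M_0 = 0, M_1 = -144/37, M_2 = 110/37, M_3 = 0.
On [5, 8], with S_2(t) = a_2 + b_2·(t - 5) + c_2·(t - 5)² + d_2·(t - 5)³: c_2 = M_2/2 = 55/37, d_2 = (M_3 - M_2)/(6h_2) = -55/333, b_2 = Δ_2 - h_2(2M_2 + M_3)/6 = -73/37.

-1.9730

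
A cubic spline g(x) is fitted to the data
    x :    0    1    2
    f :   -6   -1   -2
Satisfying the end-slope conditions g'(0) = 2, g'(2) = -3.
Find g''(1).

Let m_i = g''(x_i). Step sizes h_i = 1, 1; slopes of the chords Δ_i = (y_(i+1) - y_i)/h_i = 5, -1.
  1·m_0 + 4·m_1 + 1·m_2 = 6(Δ_1 - Δ_0) = -36
Clamped end conditions give two more equations: 2h_0·m_0 + h_0·m_1 = 6(Δ_0 - g'(0)) = 18 and h_1·m_1 + 2h_1·m_2 = 6(g'(2) - Δ_1) = -12.
Solving: m_0 = 31/2, m_1 = -13, m_2 = 1/2.

-13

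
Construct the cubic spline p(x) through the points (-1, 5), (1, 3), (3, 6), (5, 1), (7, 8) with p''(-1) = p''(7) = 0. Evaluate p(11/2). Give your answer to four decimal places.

1.4785

Write M_i for p''(x_i). With h_i = 2, 2, 2, 2 and divided differences Δ_i = -1, 3/2, -5/2, 7/2, the continuity of p' gives the tridiagonal system
  2·M_0 + 8·M_1 + 2·M_2 = 6(Δ_1 - Δ_0) = 15
  2·M_1 + 8·M_2 + 2·M_3 = 6(Δ_2 - Δ_1) = -24
  2·M_2 + 8·M_3 + 2·M_4 = 6(Δ_3 - Δ_2) = 36
Natural end conditions: M_0 = M_4 = 0.
Forward elimination and back-substitution give M_0 = 0, M_1 = 51/16, M_2 = -21/4, M_3 = 93/16, M_4 = 0.
On [5, 7], p(x) = 1 - 3/8·(x - 5) + 93/32·(x - 5)² - 31/64·(x - 5)³.
With (x - 5) = 1/2: p(11/2) = 757/512.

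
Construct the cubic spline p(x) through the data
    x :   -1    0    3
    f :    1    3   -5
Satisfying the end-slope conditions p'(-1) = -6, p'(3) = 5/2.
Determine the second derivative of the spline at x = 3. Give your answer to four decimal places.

10.7917

Let M_i = p''(x_i). Step sizes h_i = 1, 3; slopes of the chords Δ_i = (y_(i+1) - y_i)/h_i = 2, -8/3.
  1·M_0 + 8·M_1 + 3·M_2 = 6(Δ_1 - Δ_0) = -28
Clamped end conditions give two more equations: 2h_0·M_0 + h_0·M_1 = 6(Δ_0 - p'(-1)) = 48 and h_1·M_1 + 2h_1·M_2 = 6(p'(3) - Δ_1) = 31.
Solving: M_0 = 237/8, M_1 = -45/4, M_2 = 259/24.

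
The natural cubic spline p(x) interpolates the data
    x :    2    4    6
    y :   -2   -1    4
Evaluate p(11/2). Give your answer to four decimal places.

Let m_i = p''(x_i). Step sizes h_i = 2, 2; slopes of the chords Δ_i = (y_(i+1) - y_i)/h_i = 1/2, 5/2.
  2·m_0 + 8·m_1 + 2·m_2 = 6(Δ_1 - Δ_0) = 12
Natural end conditions: m_0 = m_2 = 0.
Solving: m_0 = 0, m_1 = 3/2, m_2 = 0.
On [4, 6], p(x) = -1 + 3/2·(x - 4) + 3/4·(x - 4)² - 1/8·(x - 4)³.
With (x - 4) = 3/2: p(11/2) = 161/64.

2.5156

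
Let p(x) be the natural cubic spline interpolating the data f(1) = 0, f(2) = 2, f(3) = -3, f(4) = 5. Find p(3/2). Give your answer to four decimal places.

2.0250

Put M_i = p'' at the i-th knot. Here h = (1, 1, 1) and Δ = (2, -5, 8), so the interior equations h_(i-1)·M_(i-1) + 2(h_(i-1)+h_i)·M_i + h_i·M_(i+1) = 6(Δ_i − Δ_(i-1)) read
  1·M_0 + 4·M_1 + 1·M_2 = 6(Δ_1 - Δ_0) = -42
  1·M_1 + 4·M_2 + 1·M_3 = 6(Δ_2 - Δ_1) = 78
Natural end conditions: M_0 = M_3 = 0.
Forward elimination and back-substitution give M_0 = 0, M_1 = -82/5, M_2 = 118/5, M_3 = 0.
On [1, 2], p(x) = 0 + 71/15·(x - 1) + 0·(x - 1)² - 41/15·(x - 1)³.
With (x - 1) = 1/2: p(3/2) = 81/40.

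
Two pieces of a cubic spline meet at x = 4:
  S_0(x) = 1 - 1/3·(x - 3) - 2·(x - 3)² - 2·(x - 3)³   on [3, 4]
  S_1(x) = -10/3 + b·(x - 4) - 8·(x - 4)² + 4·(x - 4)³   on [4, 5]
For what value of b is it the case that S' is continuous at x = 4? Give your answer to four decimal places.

S_0'(x) = -1/3 - 4·(x - 3) - 6·(x - 3)², so S_0'(4) = -31/3. On the right, S_1'(4) = b, so b = -31/3.

-10.3333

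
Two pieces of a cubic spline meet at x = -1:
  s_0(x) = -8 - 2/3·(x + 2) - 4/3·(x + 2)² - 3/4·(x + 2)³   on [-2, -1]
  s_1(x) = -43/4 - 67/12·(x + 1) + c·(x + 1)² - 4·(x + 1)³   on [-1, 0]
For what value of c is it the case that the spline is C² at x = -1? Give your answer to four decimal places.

s_0''(x) = -8/3 - 9/2·(x + 2), so s_0''(-1) = -43/6. On the right, s_1''(-1) = 2c, so c = -43/12.

-3.5833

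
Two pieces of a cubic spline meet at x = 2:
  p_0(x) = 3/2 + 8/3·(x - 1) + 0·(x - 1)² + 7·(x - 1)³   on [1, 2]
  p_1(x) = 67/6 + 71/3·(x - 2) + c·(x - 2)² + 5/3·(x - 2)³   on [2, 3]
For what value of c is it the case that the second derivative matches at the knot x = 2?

p_0''(x) = 0 + 42·(x - 1), so p_0''(2) = 42. On the right, p_1''(2) = 2c, so c = 21.

21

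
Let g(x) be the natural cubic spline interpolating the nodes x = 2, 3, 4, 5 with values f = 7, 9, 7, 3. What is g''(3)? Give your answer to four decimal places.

-5.6000

With M_i denoting the second derivative at x_i, h_i = 1, 1, 1, and Δ_i = (y_(i+1) − y_i)/h_i = 2, -2, -4:
  1·M_0 + 4·M_1 + 1·M_2 = 6(Δ_1 - Δ_0) = -24
  1·M_1 + 4·M_2 + 1·M_3 = 6(Δ_2 - Δ_1) = -12
Natural end conditions: M_0 = M_3 = 0.
Hence M_0 = 0, M_1 = -28/5, M_2 = -8/5, M_3 = 0.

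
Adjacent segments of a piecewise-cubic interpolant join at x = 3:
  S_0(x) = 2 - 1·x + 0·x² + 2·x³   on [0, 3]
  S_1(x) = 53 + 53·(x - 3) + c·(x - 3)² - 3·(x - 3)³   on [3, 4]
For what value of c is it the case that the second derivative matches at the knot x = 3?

18

S_0''(x) = 0 + 12·x, so S_0''(3) = 36. On the right, S_1''(3) = 2c, so c = 18.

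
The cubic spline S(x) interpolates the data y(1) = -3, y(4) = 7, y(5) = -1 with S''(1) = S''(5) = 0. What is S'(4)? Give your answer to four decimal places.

Write m_i for S''(x_i). With h_i = 3, 1 and divided differences Δ_i = 10/3, -8, the continuity of S' gives the tridiagonal system
  3·m_0 + 8·m_1 + 1·m_2 = 6(Δ_1 - Δ_0) = -68
Natural end conditions: m_0 = m_2 = 0.
Solving: m_0 = 0, m_1 = -17/2, m_2 = 0.
On [4, 5], S'(x) = b_1 + 2c_1·(x - 4) + 3d_1·(x - 4)² with b_1 = Δ_1 - h_1(2m_1 + m_2)/6 = -31/6, c_1 = m_1/2 = -17/4, d_1 = (m_2 - m_1)/(6h_1) = 17/12. So S'(4) = -31/6.

-5.1667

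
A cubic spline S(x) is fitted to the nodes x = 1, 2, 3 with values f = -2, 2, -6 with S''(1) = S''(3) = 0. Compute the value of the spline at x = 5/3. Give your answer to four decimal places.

Put M_i = S'' at the i-th knot. Here h = (1, 1) and Δ = (4, -8), so the interior equations h_(i-1)·M_(i-1) + 2(h_(i-1)+h_i)·M_i + h_i·M_(i+1) = 6(Δ_i − Δ_(i-1)) read
  1·M_0 + 4·M_1 + 1·M_2 = 6(Δ_1 - Δ_0) = -72
Natural end conditions: M_0 = M_2 = 0.
Solving the tridiagonal system: M_0 = 0, M_1 = -18, M_2 = 0.
On [1, 2], S(x) = -2 + 7·(x - 1) + 0·(x - 1)² - 3·(x - 1)³.
With (x - 1) = 2/3: S(5/3) = 16/9.

1.7778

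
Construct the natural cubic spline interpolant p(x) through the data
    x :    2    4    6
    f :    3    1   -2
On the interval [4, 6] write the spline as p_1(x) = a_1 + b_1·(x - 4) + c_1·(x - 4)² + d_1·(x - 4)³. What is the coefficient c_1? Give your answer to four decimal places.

-0.1875

Write M_i for p''(x_i). With h_i = 2, 2 and divided differences Δ_i = -1, -3/2, the continuity of p' gives the tridiagonal system
  2·M_0 + 8·M_1 + 2·M_2 = 6(Δ_1 - Δ_0) = -3
Natural end conditions: M_0 = M_2 = 0.
Hence M_0 = 0, M_1 = -3/8, M_2 = 0.
On [4, 6], with p_1(x) = a_1 + b_1·(x - 4) + c_1·(x - 4)² + d_1·(x - 4)³: c_1 = M_1/2 = -3/16, d_1 = (M_2 - M_1)/(6h_1) = 1/32, b_1 = Δ_1 - h_1(2M_1 + M_2)/6 = -5/4.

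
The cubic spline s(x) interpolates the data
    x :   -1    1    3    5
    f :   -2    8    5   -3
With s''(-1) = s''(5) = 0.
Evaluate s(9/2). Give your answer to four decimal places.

-0.8906

With σ_i denoting the second derivative at x_i, h_i = 2, 2, 2, and Δ_i = (y_(i+1) − y_i)/h_i = 5, -3/2, -4:
  2·σ_0 + 8·σ_1 + 2·σ_2 = 6(Δ_1 - Δ_0) = -39
  2·σ_1 + 8·σ_2 + 2·σ_3 = 6(Δ_2 - Δ_1) = -15
Natural end conditions: σ_0 = σ_3 = 0.
Hence σ_0 = 0, σ_1 = -47/10, σ_2 = -7/10, σ_3 = 0.
On [3, 5], s(x) = 5 - 53/15·(x - 3) - 7/20·(x - 3)² + 7/120·(x - 3)³.
With (x - 3) = 3/2: s(9/2) = -57/64.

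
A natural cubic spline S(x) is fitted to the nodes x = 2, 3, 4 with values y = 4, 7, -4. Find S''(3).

Let σ_i = S''(x_i). Step sizes h_i = 1, 1; slopes of the chords Δ_i = (y_(i+1) - y_i)/h_i = 3, -11.
  1·σ_0 + 4·σ_1 + 1·σ_2 = 6(Δ_1 - Δ_0) = -84
Natural end conditions: σ_0 = σ_2 = 0.
Solving the tridiagonal system: σ_0 = 0, σ_1 = -21, σ_2 = 0.

-21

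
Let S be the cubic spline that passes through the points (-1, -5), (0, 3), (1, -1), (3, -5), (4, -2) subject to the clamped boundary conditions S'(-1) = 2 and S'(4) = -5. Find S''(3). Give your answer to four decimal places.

8.5000

Write m_i for S''(x_i). With h_i = 1, 1, 2, 1 and divided differences Δ_i = 8, -4, -2, 3, the continuity of S' gives the tridiagonal system
  1·m_0 + 4·m_1 + 1·m_2 = 6(Δ_1 - Δ_0) = -72
  1·m_1 + 6·m_2 + 2·m_3 = 6(Δ_2 - Δ_1) = 12
  2·m_2 + 6·m_3 + 1·m_4 = 6(Δ_3 - Δ_2) = 30
Clamped end conditions give two more equations: 2h_0·m_0 + h_0·m_1 = 6(Δ_0 - S'(-1)) = 36 and h_3·m_3 + 2h_3·m_4 = 6(S'(4) - Δ_3) = -48.
Solving: m_0 = 251/8, m_1 = -107/4, m_2 = 29/8, m_3 = 17/2, m_4 = -113/4.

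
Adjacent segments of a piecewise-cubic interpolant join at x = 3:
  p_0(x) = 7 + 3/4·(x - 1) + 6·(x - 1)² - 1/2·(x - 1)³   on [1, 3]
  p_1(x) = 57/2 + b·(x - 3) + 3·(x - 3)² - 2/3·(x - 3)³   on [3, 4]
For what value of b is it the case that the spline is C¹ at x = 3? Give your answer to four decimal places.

p_0'(x) = 3/4 + 12·(x - 1) - 3/2·(x - 1)², so p_0'(3) = 75/4. On the right, p_1'(3) = b, so b = 75/4.

18.7500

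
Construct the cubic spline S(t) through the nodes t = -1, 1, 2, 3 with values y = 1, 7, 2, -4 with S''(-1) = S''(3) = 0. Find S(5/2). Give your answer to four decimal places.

-1.0326

With σ_i denoting the second derivative at x_i, h_i = 2, 1, 1, and Δ_i = (y_(i+1) − y_i)/h_i = 3, -5, -6:
  2·σ_0 + 6·σ_1 + 1·σ_2 = 6(Δ_1 - Δ_0) = -48
  1·σ_1 + 4·σ_2 + 1·σ_3 = 6(Δ_2 - Δ_1) = -6
Natural end conditions: σ_0 = σ_3 = 0.
Solving: σ_0 = 0, σ_1 = -186/23, σ_2 = 12/23, σ_3 = 0.
On [2, 3], S(t) = 2 - 142/23·(t - 2) + 6/23·(t - 2)² - 2/23·(t - 2)³.
With (t - 2) = 1/2: S(5/2) = -95/92.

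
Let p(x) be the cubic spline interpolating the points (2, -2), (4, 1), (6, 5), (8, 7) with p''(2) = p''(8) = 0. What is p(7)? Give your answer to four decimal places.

Write σ_i for p''(x_i). With h_i = 2, 2, 2 and divided differences Δ_i = 3/2, 2, 1, the continuity of p' gives the tridiagonal system
  2·σ_0 + 8·σ_1 + 2·σ_2 = 6(Δ_1 - Δ_0) = 3
  2·σ_1 + 8·σ_2 + 2·σ_3 = 6(Δ_2 - Δ_1) = -6
Natural end conditions: σ_0 = σ_3 = 0.
Solving the tridiagonal system: σ_0 = 0, σ_1 = 3/5, σ_2 = -9/10, σ_3 = 0.
On [6, 8], p(x) = 5 + 8/5·(x - 6) - 9/20·(x - 6)² + 3/40·(x - 6)³.
With (x - 6) = 1: p(7) = 249/40.

6.2250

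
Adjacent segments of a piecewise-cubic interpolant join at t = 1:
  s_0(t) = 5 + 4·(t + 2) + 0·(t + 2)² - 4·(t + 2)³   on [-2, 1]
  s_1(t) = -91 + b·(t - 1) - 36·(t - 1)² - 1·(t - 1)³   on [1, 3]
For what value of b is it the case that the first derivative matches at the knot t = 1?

-104

s_0'(t) = 4 + 0·(t + 2) - 12·(t + 2)², so s_0'(1) = -104. On the right, s_1'(1) = b, so b = -104.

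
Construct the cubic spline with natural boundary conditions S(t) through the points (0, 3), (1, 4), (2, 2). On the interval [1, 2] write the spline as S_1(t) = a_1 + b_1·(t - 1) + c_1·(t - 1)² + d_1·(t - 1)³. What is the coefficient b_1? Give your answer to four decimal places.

-0.5000

With m_i denoting the second derivative at x_i, h_i = 1, 1, and Δ_i = (y_(i+1) − y_i)/h_i = 1, -2:
  1·m_0 + 4·m_1 + 1·m_2 = 6(Δ_1 - Δ_0) = -18
Natural end conditions: m_0 = m_2 = 0.
Hence m_0 = 0, m_1 = -9/2, m_2 = 0.
On [1, 2], with S_1(t) = a_1 + b_1·(t - 1) + c_1·(t - 1)² + d_1·(t - 1)³: c_1 = m_1/2 = -9/4, d_1 = (m_2 - m_1)/(6h_1) = 3/4, b_1 = Δ_1 - h_1(2m_1 + m_2)/6 = -1/2.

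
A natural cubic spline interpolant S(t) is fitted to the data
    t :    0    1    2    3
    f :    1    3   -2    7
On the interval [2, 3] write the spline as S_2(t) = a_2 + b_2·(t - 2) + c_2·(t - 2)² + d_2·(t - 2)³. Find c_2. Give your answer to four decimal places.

Let σ_i = S''(x_i). Step sizes h_i = 1, 1, 1; slopes of the chords Δ_i = (y_(i+1) - y_i)/h_i = 2, -5, 9.
  1·σ_0 + 4·σ_1 + 1·σ_2 = 6(Δ_1 - Δ_0) = -42
  1·σ_1 + 4·σ_2 + 1·σ_3 = 6(Δ_2 - Δ_1) = 84
Natural end conditions: σ_0 = σ_3 = 0.
Forward elimination and back-substitution give σ_0 = 0, σ_1 = -84/5, σ_2 = 126/5, σ_3 = 0.
On [2, 3], with S_2(t) = a_2 + b_2·(t - 2) + c_2·(t - 2)² + d_2·(t - 2)³: c_2 = σ_2/2 = 63/5, d_2 = (σ_3 - σ_2)/(6h_2) = -21/5, b_2 = Δ_2 - h_2(2σ_2 + σ_3)/6 = 3/5.

12.6000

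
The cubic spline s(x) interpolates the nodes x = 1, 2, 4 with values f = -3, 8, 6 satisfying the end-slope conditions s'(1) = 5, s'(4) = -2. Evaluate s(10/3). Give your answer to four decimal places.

8.4691

Put M_i = s'' at the i-th knot. Here h = (1, 2) and Δ = (11, -1), so the interior equations h_(i-1)·M_(i-1) + 2(h_(i-1)+h_i)·M_i + h_i·M_(i+1) = 6(Δ_i − Δ_(i-1)) read
  1·M_0 + 6·M_1 + 2·M_2 = 6(Δ_1 - Δ_0) = -72
Clamped end conditions give two more equations: 2h_0·M_0 + h_0·M_1 = 6(Δ_0 - s'(1)) = 36 and h_1·M_1 + 2h_1·M_2 = 6(s'(4) - Δ_1) = -6.
Forward elimination and back-substitution give M_0 = 83/3, M_1 = -58/3, M_2 = 49/6.
On [2, 4], s(x) = 8 + 55/6·(x - 2) - 29/3·(x - 2)² + 55/24·(x - 2)³.
With (x - 2) = 4/3: s(10/3) = 686/81.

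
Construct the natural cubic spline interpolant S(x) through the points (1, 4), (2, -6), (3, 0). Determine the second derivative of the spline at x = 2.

24

Put M_i = S'' at the i-th knot. Here h = (1, 1) and Δ = (-10, 6), so the interior equations h_(i-1)·M_(i-1) + 2(h_(i-1)+h_i)·M_i + h_i·M_(i+1) = 6(Δ_i − Δ_(i-1)) read
  1·M_0 + 4·M_1 + 1·M_2 = 6(Δ_1 - Δ_0) = 96
Natural end conditions: M_0 = M_2 = 0.
Solving the tridiagonal system: M_0 = 0, M_1 = 24, M_2 = 0.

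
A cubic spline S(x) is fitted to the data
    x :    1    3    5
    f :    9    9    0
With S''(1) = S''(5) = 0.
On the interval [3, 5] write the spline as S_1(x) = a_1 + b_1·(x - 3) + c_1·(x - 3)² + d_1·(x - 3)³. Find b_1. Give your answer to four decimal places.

Let σ_i = S''(x_i). Step sizes h_i = 2, 2; slopes of the chords Δ_i = (y_(i+1) - y_i)/h_i = 0, -9/2.
  2·σ_0 + 8·σ_1 + 2·σ_2 = 6(Δ_1 - Δ_0) = -27
Natural end conditions: σ_0 = σ_2 = 0.
Hence σ_0 = 0, σ_1 = -27/8, σ_2 = 0.
On [3, 5], with S_1(x) = a_1 + b_1·(x - 3) + c_1·(x - 3)² + d_1·(x - 3)³: c_1 = σ_1/2 = -27/16, d_1 = (σ_2 - σ_1)/(6h_1) = 9/32, b_1 = Δ_1 - h_1(2σ_1 + σ_2)/6 = -9/4.

-2.2500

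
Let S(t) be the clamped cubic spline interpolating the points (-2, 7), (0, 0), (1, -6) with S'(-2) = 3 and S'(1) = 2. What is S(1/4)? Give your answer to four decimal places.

Put M_i = S'' at the i-th knot. Here h = (2, 1) and Δ = (-7/2, -6), so the interior equations h_(i-1)·M_(i-1) + 2(h_(i-1)+h_i)·M_i + h_i·M_(i+1) = 6(Δ_i − Δ_(i-1)) read
  2·M_0 + 6·M_1 + 1·M_2 = 6(Δ_1 - Δ_0) = -15
Clamped end conditions give two more equations: 2h_0·M_0 + h_0·M_1 = 6(Δ_0 - S'(-2)) = -39 and h_1·M_1 + 2h_1·M_2 = 6(S'(1) - Δ_1) = 48.
Hence M_0 = -91/12, M_1 = -13/3, M_2 = 157/6.
On [0, 1], S(t) = 0 - 107/12·t - 13/6·t² + 61/12·t³.
With t = 1/4: S(1/4) = -585/256.

-2.2852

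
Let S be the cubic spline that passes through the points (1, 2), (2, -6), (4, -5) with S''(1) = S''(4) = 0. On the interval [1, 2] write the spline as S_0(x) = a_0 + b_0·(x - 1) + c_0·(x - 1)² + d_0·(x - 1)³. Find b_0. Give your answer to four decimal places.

-9.4167

Put σ_i = S'' at the i-th knot. Here h = (1, 2) and Δ = (-8, 1/2), so the interior equations h_(i-1)·σ_(i-1) + 2(h_(i-1)+h_i)·σ_i + h_i·σ_(i+1) = 6(Δ_i − Δ_(i-1)) read
  1·σ_0 + 6·σ_1 + 2·σ_2 = 6(Δ_1 - Δ_0) = 51
Natural end conditions: σ_0 = σ_2 = 0.
Forward elimination and back-substitution give σ_0 = 0, σ_1 = 17/2, σ_2 = 0.
On [1, 2], with S_0(x) = a_0 + b_0·(x - 1) + c_0·(x - 1)² + d_0·(x - 1)³: c_0 = σ_0/2 = 0, d_0 = (σ_1 - σ_0)/(6h_0) = 17/12, b_0 = Δ_0 - h_0(2σ_0 + σ_1)/6 = -113/12.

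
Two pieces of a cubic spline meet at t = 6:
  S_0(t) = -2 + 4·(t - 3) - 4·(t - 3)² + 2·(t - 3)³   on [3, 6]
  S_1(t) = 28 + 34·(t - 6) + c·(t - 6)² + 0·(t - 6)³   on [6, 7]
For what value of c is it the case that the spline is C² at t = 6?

14

S_0''(t) = -8 + 12·(t - 3), so S_0''(6) = 28. On the right, S_1''(6) = 2c, so c = 14.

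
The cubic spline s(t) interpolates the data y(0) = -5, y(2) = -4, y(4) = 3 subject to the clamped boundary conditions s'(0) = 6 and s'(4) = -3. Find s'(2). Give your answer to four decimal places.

2.2500

Put M_i = s'' at the i-th knot. Here h = (2, 2) and Δ = (1/2, 7/2), so the interior equations h_(i-1)·M_(i-1) + 2(h_(i-1)+h_i)·M_i + h_i·M_(i+1) = 6(Δ_i − Δ_(i-1)) read
  2·M_0 + 8·M_1 + 2·M_2 = 6(Δ_1 - Δ_0) = 18
Clamped end conditions give two more equations: 2h_0·M_0 + h_0·M_1 = 6(Δ_0 - s'(0)) = -33 and h_1·M_1 + 2h_1·M_2 = 6(s'(4) - Δ_1) = -39.
Solving: M_0 = -51/4, M_1 = 9, M_2 = -57/4.
On [2, 4], s'(t) = b_1 + 2c_1·(t - 2) + 3d_1·(t - 2)² with b_1 = Δ_1 - h_1(2M_1 + M_2)/6 = 9/4, c_1 = M_1/2 = 9/2, d_1 = (M_2 - M_1)/(6h_1) = -31/16. So s'(2) = 9/4.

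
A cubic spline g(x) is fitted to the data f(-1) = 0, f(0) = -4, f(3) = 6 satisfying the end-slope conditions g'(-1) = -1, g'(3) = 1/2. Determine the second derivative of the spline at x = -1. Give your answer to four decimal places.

-14.1250

Let M_i = g''(x_i). Step sizes h_i = 1, 3; slopes of the chords Δ_i = (y_(i+1) - y_i)/h_i = -4, 10/3.
  1·M_0 + 8·M_1 + 3·M_2 = 6(Δ_1 - Δ_0) = 44
Clamped end conditions give two more equations: 2h_0·M_0 + h_0·M_1 = 6(Δ_0 - g'(-1)) = -18 and h_1·M_1 + 2h_1·M_2 = 6(g'(3) - Δ_1) = -17.
Forward elimination and back-substitution give M_0 = -113/8, M_1 = 41/4, M_2 = -191/24.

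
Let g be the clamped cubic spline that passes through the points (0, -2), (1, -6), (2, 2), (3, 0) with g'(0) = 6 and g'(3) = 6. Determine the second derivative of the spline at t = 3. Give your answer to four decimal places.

With M_i denoting the second derivative at x_i, h_i = 1, 1, 1, and Δ_i = (y_(i+1) − y_i)/h_i = -4, 8, -2:
  1·M_0 + 4·M_1 + 1·M_2 = 6(Δ_1 - Δ_0) = 72
  1·M_1 + 4·M_2 + 1·M_3 = 6(Δ_2 - Δ_1) = -60
Clamped end conditions give two more equations: 2h_0·M_0 + h_0·M_1 = 6(Δ_0 - g'(0)) = -60 and h_2·M_2 + 2h_2·M_3 = 6(g'(3) - Δ_2) = 48.
Solving the tridiagonal system: M_0 = -248/5, M_1 = 196/5, M_2 = -176/5, M_3 = 208/5.

41.6000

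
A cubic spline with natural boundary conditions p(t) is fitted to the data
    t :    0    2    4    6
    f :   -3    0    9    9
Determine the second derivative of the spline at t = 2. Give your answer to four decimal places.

3.3000

Write M_i for p''(x_i). With h_i = 2, 2, 2 and divided differences Δ_i = 3/2, 9/2, 0, the continuity of p' gives the tridiagonal system
  2·M_0 + 8·M_1 + 2·M_2 = 6(Δ_1 - Δ_0) = 18
  2·M_1 + 8·M_2 + 2·M_3 = 6(Δ_2 - Δ_1) = -27
Natural end conditions: M_0 = M_3 = 0.
Solving: M_0 = 0, M_1 = 33/10, M_2 = -21/5, M_3 = 0.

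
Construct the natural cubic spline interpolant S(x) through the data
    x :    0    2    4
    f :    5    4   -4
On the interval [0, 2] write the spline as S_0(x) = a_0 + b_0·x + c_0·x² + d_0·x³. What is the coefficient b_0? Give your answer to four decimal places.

Put M_i = S'' at the i-th knot. Here h = (2, 2) and Δ = (-1/2, -4), so the interior equations h_(i-1)·M_(i-1) + 2(h_(i-1)+h_i)·M_i + h_i·M_(i+1) = 6(Δ_i − Δ_(i-1)) read
  2·M_0 + 8·M_1 + 2·M_2 = 6(Δ_1 - Δ_0) = -21
Natural end conditions: M_0 = M_2 = 0.
Hence M_0 = 0, M_1 = -21/8, M_2 = 0.
On [0, 2], with S_0(x) = a_0 + b_0·x + c_0·x² + d_0·x³: c_0 = M_0/2 = 0, d_0 = (M_1 - M_0)/(6h_0) = -7/32, b_0 = Δ_0 - h_0(2M_0 + M_1)/6 = 3/8.

0.3750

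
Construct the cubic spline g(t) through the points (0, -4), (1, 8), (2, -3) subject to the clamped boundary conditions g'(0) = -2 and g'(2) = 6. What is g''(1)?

-77

Let σ_i = g''(x_i). Step sizes h_i = 1, 1; slopes of the chords Δ_i = (y_(i+1) - y_i)/h_i = 12, -11.
  1·σ_0 + 4·σ_1 + 1·σ_2 = 6(Δ_1 - Δ_0) = -138
Clamped end conditions give two more equations: 2h_0·σ_0 + h_0·σ_1 = 6(Δ_0 - g'(0)) = 84 and h_1·σ_1 + 2h_1·σ_2 = 6(g'(2) - Δ_1) = 102.
Hence σ_0 = 161/2, σ_1 = -77, σ_2 = 179/2.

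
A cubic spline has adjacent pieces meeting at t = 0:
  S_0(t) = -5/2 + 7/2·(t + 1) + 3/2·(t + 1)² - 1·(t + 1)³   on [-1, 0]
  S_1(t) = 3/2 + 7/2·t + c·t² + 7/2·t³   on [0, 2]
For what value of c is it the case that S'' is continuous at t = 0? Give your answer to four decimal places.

-1.5000

S_0''(t) = 3 - 6·(t + 1), so S_0''(0) = -3. On the right, S_1''(0) = 2c, so c = -3/2.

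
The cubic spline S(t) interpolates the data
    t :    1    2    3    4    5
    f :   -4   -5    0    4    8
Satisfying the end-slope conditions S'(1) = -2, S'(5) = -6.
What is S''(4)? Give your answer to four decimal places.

10.5714

Put M_i = S'' at the i-th knot. Here h = (1, 1, 1, 1) and Δ = (-1, 5, 4, 4), so the interior equations h_(i-1)·M_(i-1) + 2(h_(i-1)+h_i)·M_i + h_i·M_(i+1) = 6(Δ_i − Δ_(i-1)) read
  1·M_0 + 4·M_1 + 1·M_2 = 6(Δ_1 - Δ_0) = 36
  1·M_1 + 4·M_2 + 1·M_3 = 6(Δ_2 - Δ_1) = -6
  1·M_2 + 4·M_3 + 1·M_4 = 6(Δ_3 - Δ_2) = 0
Clamped end conditions give two more equations: 2h_0·M_0 + h_0·M_1 = 6(Δ_0 - S'(1)) = 6 and h_3·M_3 + 2h_3·M_4 = 6(S'(5) - Δ_3) = -60.
Solving: M_0 = -19/7, M_1 = 80/7, M_2 = -7, M_3 = 74/7, M_4 = -247/7.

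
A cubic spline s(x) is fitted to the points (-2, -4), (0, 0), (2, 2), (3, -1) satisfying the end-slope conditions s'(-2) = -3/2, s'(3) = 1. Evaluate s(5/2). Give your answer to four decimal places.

-0.0516

Let m_i = s''(x_i). Step sizes h_i = 2, 2, 1; slopes of the chords Δ_i = (y_(i+1) - y_i)/h_i = 2, 1, -3.
  2·m_0 + 8·m_1 + 2·m_2 = 6(Δ_1 - Δ_0) = -6
  2·m_1 + 6·m_2 + 1·m_3 = 6(Δ_2 - Δ_1) = -24
Clamped end conditions give two more equations: 2h_0·m_0 + h_0·m_1 = 6(Δ_0 - s'(-2)) = 21 and h_2·m_2 + 2h_2·m_3 = 6(s'(3) - Δ_2) = 24.
Hence m_0 = 127/23, m_1 = -25/46, m_2 = -146/23, m_3 = 349/23.
On [2, 3], s(x) = 2 - 157/46·(x - 2) - 73/23·(x - 2)² + 165/46·(x - 2)³.
With (x - 2) = 1/2: s(5/2) = -19/368.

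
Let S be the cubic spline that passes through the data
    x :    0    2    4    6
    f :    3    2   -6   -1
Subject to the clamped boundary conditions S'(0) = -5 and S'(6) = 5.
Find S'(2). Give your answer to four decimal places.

-1.6333

Write σ_i for S''(x_i). With h_i = 2, 2, 2 and divided differences Δ_i = -1/2, -4, 5/2, the continuity of S' gives the tridiagonal system
  2·σ_0 + 8·σ_1 + 2·σ_2 = 6(Δ_1 - Δ_0) = -21
  2·σ_1 + 8·σ_2 + 2·σ_3 = 6(Δ_2 - Δ_1) = 39
Clamped end conditions give two more equations: 2h_0·σ_0 + h_0·σ_1 = 6(Δ_0 - S'(0)) = 27 and h_2·σ_2 + 2h_2·σ_3 = 6(S'(6) - Δ_2) = 15.
Forward elimination and back-substitution give σ_0 = 152/15, σ_1 = -203/30, σ_2 = 193/30, σ_3 = 8/15.
On [2, 4], S'(x) = b_1 + 2c_1·(x - 2) + 3d_1·(x - 2)² with b_1 = Δ_1 - h_1(2σ_1 + σ_2)/6 = -49/30, c_1 = σ_1/2 = -203/60, d_1 = (σ_2 - σ_1)/(6h_1) = 11/10. So S'(2) = -49/30.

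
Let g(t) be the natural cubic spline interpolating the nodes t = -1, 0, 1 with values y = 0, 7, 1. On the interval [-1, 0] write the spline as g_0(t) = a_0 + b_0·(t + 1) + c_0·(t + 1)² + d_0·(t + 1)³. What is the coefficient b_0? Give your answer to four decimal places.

Write σ_i for g''(x_i). With h_i = 1, 1 and divided differences Δ_i = 7, -6, the continuity of g' gives the tridiagonal system
  1·σ_0 + 4·σ_1 + 1·σ_2 = 6(Δ_1 - Δ_0) = -78
Natural end conditions: σ_0 = σ_2 = 0.
Solving: σ_0 = 0, σ_1 = -39/2, σ_2 = 0.
On [-1, 0], with g_0(t) = a_0 + b_0·(t + 1) + c_0·(t + 1)² + d_0·(t + 1)³: c_0 = σ_0/2 = 0, d_0 = (σ_1 - σ_0)/(6h_0) = -13/4, b_0 = Δ_0 - h_0(2σ_0 + σ_1)/6 = 41/4.

10.2500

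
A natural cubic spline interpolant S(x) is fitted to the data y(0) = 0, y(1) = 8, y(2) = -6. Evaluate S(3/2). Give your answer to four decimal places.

Put M_i = S'' at the i-th knot. Here h = (1, 1) and Δ = (8, -14), so the interior equations h_(i-1)·M_(i-1) + 2(h_(i-1)+h_i)·M_i + h_i·M_(i+1) = 6(Δ_i − Δ_(i-1)) read
  1·M_0 + 4·M_1 + 1·M_2 = 6(Δ_1 - Δ_0) = -132
Natural end conditions: M_0 = M_2 = 0.
Solving the tridiagonal system: M_0 = 0, M_1 = -33, M_2 = 0.
On [1, 2], S(x) = 8 - 3·(x - 1) - 33/2·(x - 1)² + 11/2·(x - 1)³.
With (x - 1) = 1/2: S(3/2) = 49/16.

3.0625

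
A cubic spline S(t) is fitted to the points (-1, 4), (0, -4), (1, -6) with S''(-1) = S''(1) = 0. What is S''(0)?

9

With m_i denoting the second derivative at x_i, h_i = 1, 1, and Δ_i = (y_(i+1) − y_i)/h_i = -8, -2:
  1·m_0 + 4·m_1 + 1·m_2 = 6(Δ_1 - Δ_0) = 36
Natural end conditions: m_0 = m_2 = 0.
Solving: m_0 = 0, m_1 = 9, m_2 = 0.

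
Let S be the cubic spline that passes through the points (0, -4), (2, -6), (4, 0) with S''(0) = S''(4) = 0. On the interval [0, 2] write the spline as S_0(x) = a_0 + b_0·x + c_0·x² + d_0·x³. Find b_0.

-2

With m_i denoting the second derivative at x_i, h_i = 2, 2, and Δ_i = (y_(i+1) − y_i)/h_i = -1, 3:
  2·m_0 + 8·m_1 + 2·m_2 = 6(Δ_1 - Δ_0) = 24
Natural end conditions: m_0 = m_2 = 0.
Solving: m_0 = 0, m_1 = 3, m_2 = 0.
On [0, 2], with S_0(x) = a_0 + b_0·x + c_0·x² + d_0·x³: c_0 = m_0/2 = 0, d_0 = (m_1 - m_0)/(6h_0) = 1/4, b_0 = Δ_0 - h_0(2m_0 + m_1)/6 = -2.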